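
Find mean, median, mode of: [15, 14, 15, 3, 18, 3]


Sorted: [3, 3, 14, 15, 15, 18]
Mean = 68/6 = 34/3
Median = 29/2
Freq: {15: 2, 14: 1, 3: 2, 18: 1}
Mode: [3, 15]

Mean=34/3, Median=29/2, Mode=[3, 15]


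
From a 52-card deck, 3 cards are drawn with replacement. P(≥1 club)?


P(not a club) = 39/52 = 3/4
P(none in 3 draws) = (3/4)^3 = 27/64
P(≥1 club) = 1 - 27/64 = 37/64

P = 37/64 ≈ 57.81%


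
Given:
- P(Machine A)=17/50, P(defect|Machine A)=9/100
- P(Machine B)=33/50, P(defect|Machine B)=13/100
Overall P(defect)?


P(B) = Σ P(B|Aᵢ)×P(Aᵢ)
  9/100×17/50 = 153/5000
  13/100×33/50 = 429/5000
Sum = 291/2500

P(defect) = 291/2500 ≈ 11.64%


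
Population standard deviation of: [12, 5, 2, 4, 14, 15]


Mean = 52/6 = 26/3
  (12-26/3)²=100/9
  (5-26/3)²=121/9
  (2-26/3)²=400/9
  (4-26/3)²=196/9
  (14-26/3)²=256/9
  (15-26/3)²=361/9
Σ(x-μ)² = 478/3
σ² = (478/3)/6 = 239/9

σ = √(239/9) ≈ 5.1532


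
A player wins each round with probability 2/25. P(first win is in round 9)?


Geometric: P(X=9) = (1-p)^(k-1)×p = (23/25)^8×2/25 = 156621970562/3814697265625

P(X=9) = 156621970562/3814697265625 ≈ 4.11%


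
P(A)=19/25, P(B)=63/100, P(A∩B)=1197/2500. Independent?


P(A)×P(B) = 1197/2500
P(A∩B) = 1197/2500
Equal ✓ → Independent

Yes, independent


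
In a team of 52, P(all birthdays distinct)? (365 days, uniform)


P(all different) = Π(365-i)/365 for i=0..51
= (365/365)×(364/365)×...×(314/365)
= 0.021995

P ≈ 0.0220 ≈ 2.20%


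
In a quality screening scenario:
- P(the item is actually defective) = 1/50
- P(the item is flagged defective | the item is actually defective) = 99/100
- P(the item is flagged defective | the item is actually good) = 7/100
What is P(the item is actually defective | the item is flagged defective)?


Using Bayes' theorem:
P(A|B) = P(B|A)·P(A) / P(B)

P(the item is flagged defective) = 99/100 × 1/50 + 7/100 × 49/50
= 99/5000 + 343/5000 = 221/2500

P(the item is actually defective|the item is flagged defective) = (99/5000) / (221/2500) = 99/442

P(the item is actually defective|the item is flagged defective) = 99/442 ≈ 22.40%


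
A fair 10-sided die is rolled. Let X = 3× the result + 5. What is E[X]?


E[die] = (1+10)/2 = 11/2
E[X] = 3×11/2 + 5 = 43/2

E[X] = 43/2


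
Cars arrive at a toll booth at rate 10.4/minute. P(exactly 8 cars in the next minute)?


Poisson(λ=10.4): P(X=8) = e^(-λ)×λ^k/k!
= e^(-10.4) × 10.4^8 / 8!
≈ 3.043248301e-05 × 136856905.041 / 40320 ≈ 0.103296

P(X=8) ≈ 0.103296 ≈ 10.33%


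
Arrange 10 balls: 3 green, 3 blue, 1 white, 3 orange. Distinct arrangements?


10!/(3!×3!×1!×3!) = 16800

16800


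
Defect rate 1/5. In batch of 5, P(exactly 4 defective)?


Binomial: P(X=4) = C(5,4)×p^4×(1-p)^1
= 5 × 1/625 × 4/5 = 4/625

P(X=4) = 4/625 ≈ 0.64%


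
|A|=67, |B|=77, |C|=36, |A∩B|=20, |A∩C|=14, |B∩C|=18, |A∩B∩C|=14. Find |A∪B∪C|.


|A∪B∪C| = 67+77+36-20-14-18+14 = 142

|A∪B∪C| = 142


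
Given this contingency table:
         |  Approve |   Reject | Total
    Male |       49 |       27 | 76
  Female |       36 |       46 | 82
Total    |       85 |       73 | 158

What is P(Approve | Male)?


P(Approve | Male) = 49/(49+27) = 49/76

P(Approve|Male) = 49/76 ≈ 64.47%


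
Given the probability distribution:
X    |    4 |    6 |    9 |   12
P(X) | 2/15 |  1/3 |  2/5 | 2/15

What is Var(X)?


E[X] = 116/15
E[X²] = 986/15
Var(X) = E[X²] - (E[X])² = 986/15 - 13456/225 = 1334/225

Var(X) = 1334/225 ≈ 5.9289


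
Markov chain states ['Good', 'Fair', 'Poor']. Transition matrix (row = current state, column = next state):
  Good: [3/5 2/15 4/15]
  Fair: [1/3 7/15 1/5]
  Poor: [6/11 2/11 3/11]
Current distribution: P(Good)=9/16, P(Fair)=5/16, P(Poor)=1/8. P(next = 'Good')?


P(next=Good) = Σᵢ P(now=i)×P(i→Good)
= 9/16×3/5 + 5/16×1/3 + 1/8×6/11
= 27/80 + 5/48 + 3/44 = 673/1320

P = 673/1320 ≈ 0.5098


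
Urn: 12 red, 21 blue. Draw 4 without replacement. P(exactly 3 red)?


Hypergeometric: C(12,3)×C(21,1)/C(33,4)
= 220×21/40920 = 7/62

P(X=3) = 7/62 ≈ 11.29%


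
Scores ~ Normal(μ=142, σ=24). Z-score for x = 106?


z = (x - μ)/σ = (106 - 142)/24 = -1.5

z = -1.5


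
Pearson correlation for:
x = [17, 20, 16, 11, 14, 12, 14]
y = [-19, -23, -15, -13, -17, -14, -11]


n=7, Σx=104, Σy=-112, Σxy=-1726, Σx²=1602, Σy²=1890
r = (7×(-1726) - 104×(-112))/√((7×1602 - 104²)(7×1890 - (-112)²))
= -434/√(398×686) = -434/√273028 ≈ -434/522.5208 ≈ -0.8306

r ≈ -0.8306


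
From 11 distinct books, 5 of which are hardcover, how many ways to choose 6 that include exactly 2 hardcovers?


Choose 2 of the 5 hardcovers and 4 of the other 6 books:
C(5,2)×C(6,4) = 10×15 = 150

150


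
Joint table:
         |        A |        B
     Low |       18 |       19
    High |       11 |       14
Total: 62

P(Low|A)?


P(Low|A) = 18/(18+11) = 18/29

P = 18/29 ≈ 62.07%


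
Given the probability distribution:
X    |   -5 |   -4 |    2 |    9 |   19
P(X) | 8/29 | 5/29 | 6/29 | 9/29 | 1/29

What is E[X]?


E[X] = Σ x·P(X=x)
= (-5)×(8/29) + (-4)×(5/29) + (2)×(6/29) + (9)×(9/29) + (19)×(1/29)
= 52/29

E[X] = 52/29


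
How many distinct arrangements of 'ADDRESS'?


Letters: 7, freq: {'A': 1, 'D': 2, 'R': 1, 'E': 1, 'S': 2}
7!/(1!×2!×1!×1!×2!) = 5040/4 = 1260

1260


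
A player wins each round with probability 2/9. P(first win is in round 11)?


Geometric: P(X=11) = (1-p)^(k-1)×p = (7/9)^10×2/9 = 564950498/31381059609

P(X=11) = 564950498/31381059609 ≈ 1.80%


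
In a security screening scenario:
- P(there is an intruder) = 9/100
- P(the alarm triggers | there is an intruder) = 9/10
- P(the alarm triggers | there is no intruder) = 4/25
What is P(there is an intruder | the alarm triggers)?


Using Bayes' theorem:
P(A|B) = P(B|A)·P(A) / P(B)

P(the alarm triggers) = 9/10 × 9/100 + 4/25 × 91/100
= 81/1000 + 91/625 = 1133/5000

P(there is an intruder|the alarm triggers) = (81/1000) / (1133/5000) = 405/1133

P(there is an intruder|the alarm triggers) = 405/1133 ≈ 35.75%


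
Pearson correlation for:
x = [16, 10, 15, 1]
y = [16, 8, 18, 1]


n=4, Σx=42, Σy=43, Σxy=607, Σx²=582, Σy²=645
r = (4×607 - 42×43)/√((4×582 - 42²)(4×645 - 43²))
= 622/√(564×731) = 622/√412284 ≈ 622/642.0935 ≈ 0.9687

r ≈ 0.9687


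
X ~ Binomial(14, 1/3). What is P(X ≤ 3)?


P(X ≤ 3) = Σ P(X=i) for i=0..3
P(X=0) = 16384/4782969
P(X=1) = 114688/4782969
P(X=2) = 372736/4782969
P(X=3) = 745472/4782969
Sum = 1249280/4782969

P(X ≤ 3) = 1249280/4782969 ≈ 26.12%


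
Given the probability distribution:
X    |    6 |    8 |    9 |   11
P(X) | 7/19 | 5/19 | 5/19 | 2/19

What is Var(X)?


E[X] = 149/19
E[X²] = 1219/19
Var(X) = E[X²] - (E[X])² = 1219/19 - 22201/361 = 960/361

Var(X) = 960/361 ≈ 2.6593


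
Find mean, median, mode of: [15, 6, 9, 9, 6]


Sorted: [6, 6, 9, 9, 15]
Mean = 45/5 = 9
Median = 9
Freq: {15: 1, 6: 2, 9: 2}
Mode: [6, 9]

Mean=9, Median=9, Mode=[6, 9]


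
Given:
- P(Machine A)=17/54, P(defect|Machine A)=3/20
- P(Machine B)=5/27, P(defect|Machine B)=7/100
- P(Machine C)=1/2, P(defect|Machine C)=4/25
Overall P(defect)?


P(B) = Σ P(B|Aᵢ)×P(Aᵢ)
  3/20×17/54 = 17/360
  7/100×5/27 = 7/540
  4/25×1/2 = 2/25
Sum = 757/5400

P(defect) = 757/5400 ≈ 14.02%


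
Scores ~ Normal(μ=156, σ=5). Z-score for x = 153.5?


z = (x - μ)/σ = (153.5 - 156)/5 = -0.5

z = -0.5


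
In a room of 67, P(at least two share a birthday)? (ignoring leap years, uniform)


P(all different) = Π(365-i)/365 for i=0..66
= 0.001560
P(match) = 1 - 0.001560 = 0.998440

P ≈ 0.9984 ≈ 99.84%


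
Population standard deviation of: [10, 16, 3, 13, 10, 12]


Mean = 64/6 = 32/3
  (10-32/3)²=4/9
  (16-32/3)²=256/9
  (3-32/3)²=529/9
  (13-32/3)²=49/9
  (10-32/3)²=4/9
  (12-32/3)²=16/9
Σ(x-μ)² = 286/3
σ² = (286/3)/6 = 143/9

σ = √(143/9) ≈ 3.9861


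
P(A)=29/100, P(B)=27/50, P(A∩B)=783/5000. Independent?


P(A)×P(B) = 783/5000
P(A∩B) = 783/5000
Equal ✓ → Independent

Yes, independent


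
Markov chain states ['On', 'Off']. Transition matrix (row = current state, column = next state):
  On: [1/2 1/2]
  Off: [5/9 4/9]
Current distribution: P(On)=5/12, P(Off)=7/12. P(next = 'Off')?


P(next=Off) = Σᵢ P(now=i)×P(i→Off)
= 5/12×1/2 + 7/12×4/9
= 5/24 + 7/27 = 101/216

P = 101/216 ≈ 0.4676


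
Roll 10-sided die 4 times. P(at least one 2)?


P(no 2)^4 = (9/10)^4 = 6561/10000
P(≥1) = 1 - 6561/10000 = 3439/10000

P = 3439/10000 ≈ 34.39%


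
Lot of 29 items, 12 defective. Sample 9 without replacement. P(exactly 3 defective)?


Hypergeometric: C(12,3)×C(17,6)/C(29,9)
= 220×12376/10015005 = 544/2001

P(X=3) = 544/2001 ≈ 27.19%


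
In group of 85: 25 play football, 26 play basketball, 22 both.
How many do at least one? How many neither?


|A∪B| = 25+26-22 = 29
Neither = 85-29 = 56

At least one: 29; Neither: 56


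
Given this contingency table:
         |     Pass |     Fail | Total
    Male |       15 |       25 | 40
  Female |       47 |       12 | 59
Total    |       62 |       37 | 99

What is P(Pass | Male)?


P(Pass | Male) = 15/(15+25) = 15/40 = 3/8

P(Pass|Male) = 3/8 ≈ 37.50%


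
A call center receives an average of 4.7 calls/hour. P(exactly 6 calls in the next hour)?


Poisson(λ=4.7): P(X=6) = e^(-λ)×λ^k/k!
= e^(-4.7) × 4.7^6 / 6!
≈ 0.009095277102 × 10779.215329 / 720 ≈ 0.136167

P(X=6) ≈ 0.136167 ≈ 13.62%


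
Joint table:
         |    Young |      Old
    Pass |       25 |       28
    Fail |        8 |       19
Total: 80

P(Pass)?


P(Pass) = (25+28)/80 = 53/80

P(Pass) = 53/80 ≈ 66.25%


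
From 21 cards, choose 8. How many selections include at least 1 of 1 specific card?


Complement: C(21,8) - C(20,8) = 203490 - 125970 = 77520

77520


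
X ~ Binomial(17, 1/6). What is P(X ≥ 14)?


P(X ≥ 14) = Σ P(X=i) for i=14..17
P(X=14) = 10625/2115832430592
P(X=15) = 425/2115832430592
P(X=16) = 85/16926659444736
P(X=17) = 1/16926659444736
Sum = 44243/8463329722368

P(X ≥ 14) = 44243/8463329722368 ≈ 0.00%


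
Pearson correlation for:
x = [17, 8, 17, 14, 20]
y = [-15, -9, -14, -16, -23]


n=5, Σx=76, Σy=-77, Σxy=-1249, Σx²=1238, Σy²=1287
r = (5×(-1249) - 76×(-77))/√((5×1238 - 76²)(5×1287 - (-77)²))
= -393/√(414×506) = -393/√209484 ≈ -393/457.6942 ≈ -0.8587

r ≈ -0.8587


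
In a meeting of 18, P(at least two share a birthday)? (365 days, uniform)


P(all different) = Π(365-i)/365 for i=0..17
= 0.653089
P(match) = 1 - 0.653089 = 0.346911

P ≈ 0.3469 ≈ 34.69%


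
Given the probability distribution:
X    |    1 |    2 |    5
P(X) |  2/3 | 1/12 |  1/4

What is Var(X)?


E[X] = 25/12
E[X²] = 29/4
Var(X) = E[X²] - (E[X])² = 29/4 - 625/144 = 419/144

Var(X) = 419/144 ≈ 2.9097


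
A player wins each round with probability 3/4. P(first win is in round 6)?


Geometric: P(X=6) = (1-p)^(k-1)×p = (1/4)^5×3/4 = 3/4096

P(X=6) = 3/4096 ≈ 0.07%


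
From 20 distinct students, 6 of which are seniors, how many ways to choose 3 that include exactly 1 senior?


Choose 1 of the 6 seniors and 2 of the other 14 students:
C(6,1)×C(14,2) = 6×91 = 546

546


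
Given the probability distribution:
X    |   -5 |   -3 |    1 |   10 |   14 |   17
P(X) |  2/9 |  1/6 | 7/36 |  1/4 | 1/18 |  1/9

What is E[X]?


E[X] = Σ x·P(X=x)
= (-5)×(2/9) + (-3)×(1/6) + (1)×(7/36) + (10)×(1/4) + (14)×(1/18) + (17)×(1/9)
= 15/4

E[X] = 15/4


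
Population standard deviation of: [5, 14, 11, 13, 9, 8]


Mean = 60/6 = 10
  (5-10)²=25
  (14-10)²=16
  (11-10)²=1
  (13-10)²=9
  (9-10)²=1
  (8-10)²=4
Σ(x-μ)² = 56
σ² = 56/6 = 28/3

σ = √(28/3) ≈ 3.0551


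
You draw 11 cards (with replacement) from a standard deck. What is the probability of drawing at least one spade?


P(not a spade) = 39/52 = 3/4
P(none in 11 draws) = (3/4)^11 = 177147/4194304
P(≥1 spade) = 1 - 177147/4194304 = 4017157/4194304

P = 4017157/4194304 ≈ 95.78%


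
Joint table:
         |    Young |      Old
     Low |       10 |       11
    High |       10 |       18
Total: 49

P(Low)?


P(Low) = (10+11)/49 = 21/49 = 3/7

P(Low) = 3/7 ≈ 42.86%


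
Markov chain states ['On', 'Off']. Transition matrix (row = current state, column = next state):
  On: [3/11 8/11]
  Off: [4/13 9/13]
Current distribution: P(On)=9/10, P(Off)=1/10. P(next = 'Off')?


P(next=Off) = Σᵢ P(now=i)×P(i→Off)
= 9/10×8/11 + 1/10×9/13
= 36/55 + 9/130 = 207/286

P = 207/286 ≈ 0.7238


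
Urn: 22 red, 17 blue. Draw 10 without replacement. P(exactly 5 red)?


Hypergeometric: C(22,5)×C(17,5)/C(39,10)
= 26334×6188/635745396 = 294/1147

P(X=5) = 294/1147 ≈ 25.63%


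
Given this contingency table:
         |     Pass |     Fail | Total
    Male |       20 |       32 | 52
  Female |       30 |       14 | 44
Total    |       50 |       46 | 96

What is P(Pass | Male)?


P(Pass | Male) = 20/(20+32) = 20/52 = 5/13

P(Pass|Male) = 5/13 ≈ 38.46%


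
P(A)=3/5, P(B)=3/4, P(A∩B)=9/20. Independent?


P(A)×P(B) = 9/20
P(A∩B) = 9/20
Equal ✓ → Independent

Yes, independent


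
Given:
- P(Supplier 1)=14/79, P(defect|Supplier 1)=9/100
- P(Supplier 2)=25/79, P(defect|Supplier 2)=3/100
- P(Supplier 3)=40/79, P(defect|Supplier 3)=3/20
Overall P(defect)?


P(B) = Σ P(B|Aᵢ)×P(Aᵢ)
  9/100×14/79 = 63/3950
  3/100×25/79 = 3/316
  3/20×40/79 = 6/79
Sum = 801/7900

P(defect) = 801/7900 ≈ 10.14%


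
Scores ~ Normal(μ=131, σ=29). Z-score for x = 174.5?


z = (x - μ)/σ = (174.5 - 131)/29 = 1.5

z = 1.5


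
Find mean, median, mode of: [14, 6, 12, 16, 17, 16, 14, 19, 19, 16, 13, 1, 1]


Sorted: [1, 1, 6, 12, 13, 14, 14, 16, 16, 16, 17, 19, 19]
Mean = 164/13
Median = 14
Freq: {14: 2, 6: 1, 12: 1, 16: 3, 17: 1, 19: 2, 13: 1, 1: 2}
Mode: [16]

Mean=164/13, Median=14, Mode=16


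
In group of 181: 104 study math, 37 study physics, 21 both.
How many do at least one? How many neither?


|A∪B| = 104+37-21 = 120
Neither = 181-120 = 61

At least one: 120; Neither: 61


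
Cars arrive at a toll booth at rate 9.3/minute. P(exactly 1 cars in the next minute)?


Poisson(λ=9.3): P(X=1) = e^(-λ)×λ^k/k!
= e^(-9.3) × 9.3^1 / 1!
≈ 9.142423148e-05 × 9.3 / 1 ≈ 0.000850

P(X=1) ≈ 0.000850 ≈ 0.09%


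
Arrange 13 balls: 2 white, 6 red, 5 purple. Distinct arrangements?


13!/(2!×6!×5!) = 36036

36036


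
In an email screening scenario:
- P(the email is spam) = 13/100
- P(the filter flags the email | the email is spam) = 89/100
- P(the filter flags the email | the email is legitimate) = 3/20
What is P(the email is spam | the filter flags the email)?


Using Bayes' theorem:
P(A|B) = P(B|A)·P(A) / P(B)

P(the filter flags the email) = 89/100 × 13/100 + 3/20 × 87/100
= 1157/10000 + 261/2000 = 1231/5000

P(the email is spam|the filter flags the email) = (1157/10000) / (1231/5000) = 1157/2462

P(the email is spam|the filter flags the email) = 1157/2462 ≈ 46.99%


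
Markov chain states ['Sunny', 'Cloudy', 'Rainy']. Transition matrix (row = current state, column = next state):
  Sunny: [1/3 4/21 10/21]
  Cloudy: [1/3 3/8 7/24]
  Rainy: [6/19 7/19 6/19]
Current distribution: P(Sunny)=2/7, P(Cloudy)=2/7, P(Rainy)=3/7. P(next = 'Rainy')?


P(next=Rainy) = Σᵢ P(now=i)×P(i→Rainy)
= 2/7×10/21 + 2/7×7/24 + 3/7×6/19
= 20/147 + 1/12 + 18/133 = 1321/3724

P = 1321/3724 ≈ 0.3547


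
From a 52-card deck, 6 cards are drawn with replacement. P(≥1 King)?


P(not a King) = 48/52 = 12/13
P(none in 6 draws) = (12/13)^6 = 2985984/4826809
P(≥1 King) = 1 - 2985984/4826809 = 1840825/4826809

P = 1840825/4826809 ≈ 38.14%


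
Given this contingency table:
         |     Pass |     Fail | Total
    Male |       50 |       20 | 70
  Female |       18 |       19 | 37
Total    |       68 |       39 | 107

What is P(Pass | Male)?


P(Pass | Male) = 50/(50+20) = 50/70 = 5/7

P(Pass|Male) = 5/7 ≈ 71.43%


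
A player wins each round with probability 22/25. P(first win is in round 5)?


Geometric: P(X=5) = (1-p)^(k-1)×p = (3/25)^4×22/25 = 1782/9765625

P(X=5) = 1782/9765625 ≈ 0.02%


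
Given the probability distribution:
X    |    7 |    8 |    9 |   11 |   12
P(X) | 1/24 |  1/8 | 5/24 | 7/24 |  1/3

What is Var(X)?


E[X] = 83/8
E[X²] = 2645/24
Var(X) = E[X²] - (E[X])² = 2645/24 - 6889/64 = 493/192

Var(X) = 493/192 ≈ 2.5677


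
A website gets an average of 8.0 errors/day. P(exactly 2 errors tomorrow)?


Poisson(λ=8.0): P(X=2) = e^(-λ)×λ^k/k!
= e^(-8.0) × 8.0^2 / 2!
≈ 0.0003354626279 × 64 / 2 ≈ 0.010735

P(X=2) ≈ 0.010735 ≈ 1.07%


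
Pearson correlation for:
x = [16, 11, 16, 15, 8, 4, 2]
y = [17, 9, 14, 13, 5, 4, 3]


n=7, Σx=72, Σy=65, Σxy=852, Σx²=942, Σy²=785
r = (7×852 - 72×65)/√((7×942 - 72²)(7×785 - 65²))
= 1284/√(1410×1270) = 1284/√1790700 ≈ 1284/1338.1704 ≈ 0.9595

r ≈ 0.9595


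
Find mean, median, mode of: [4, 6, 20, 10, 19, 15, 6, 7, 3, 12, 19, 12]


Sorted: [3, 4, 6, 6, 7, 10, 12, 12, 15, 19, 19, 20]
Mean = 133/12
Median = 11
Freq: {4: 1, 6: 2, 20: 1, 10: 1, 19: 2, 15: 1, 7: 1, 3: 1, 12: 2}
Mode: [6, 12, 19]

Mean=133/12, Median=11, Mode=[6, 12, 19]


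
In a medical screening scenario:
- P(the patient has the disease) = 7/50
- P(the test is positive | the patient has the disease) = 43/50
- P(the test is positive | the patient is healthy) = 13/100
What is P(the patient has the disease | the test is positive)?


Using Bayes' theorem:
P(A|B) = P(B|A)·P(A) / P(B)

P(the test is positive) = 43/50 × 7/50 + 13/100 × 43/50
= 301/2500 + 559/5000 = 1161/5000

P(the patient has the disease|the test is positive) = (301/2500) / (1161/5000) = 14/27

P(the patient has the disease|the test is positive) = 14/27 ≈ 51.85%


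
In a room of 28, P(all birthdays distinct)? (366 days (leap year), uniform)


P(all different) = Π(366-i)/366 for i=0..27
= (366/366)×(365/366)×...×(339/366)
= 0.346570

P ≈ 0.3466 ≈ 34.66%


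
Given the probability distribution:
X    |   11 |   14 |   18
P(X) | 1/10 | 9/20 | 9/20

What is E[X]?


E[X] = Σ x·P(X=x)
= (11)×(1/10) + (14)×(9/20) + (18)×(9/20)
= 31/2

E[X] = 31/2


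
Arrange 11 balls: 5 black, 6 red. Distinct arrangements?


11!/(5!×6!) = 462

462


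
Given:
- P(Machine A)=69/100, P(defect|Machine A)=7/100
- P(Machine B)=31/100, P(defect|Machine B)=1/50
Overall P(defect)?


P(B) = Σ P(B|Aᵢ)×P(Aᵢ)
  7/100×69/100 = 483/10000
  1/50×31/100 = 31/5000
Sum = 109/2000

P(defect) = 109/2000 ≈ 5.45%


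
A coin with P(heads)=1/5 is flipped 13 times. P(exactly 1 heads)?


Binomial: P(X=1) = C(13,1)×p^1×(1-p)^12
= 13 × 1/5 × 16777216/244140625 = 218103808/1220703125

P(X=1) = 218103808/1220703125 ≈ 17.87%


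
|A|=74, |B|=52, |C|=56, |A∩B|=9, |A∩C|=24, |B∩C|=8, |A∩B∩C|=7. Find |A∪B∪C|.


|A∪B∪C| = 74+52+56-9-24-8+7 = 148

|A∪B∪C| = 148


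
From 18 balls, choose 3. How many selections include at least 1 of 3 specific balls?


Complement: C(18,3) - C(15,3) = 816 - 455 = 361

361


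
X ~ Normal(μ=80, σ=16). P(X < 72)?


z = (72-80)/16 = -0.5
P(Z < -0.5) = 0.3085

P(X < 72) ≈ 0.3085


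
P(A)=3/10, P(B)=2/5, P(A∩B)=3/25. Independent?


P(A)×P(B) = 3/25
P(A∩B) = 3/25
Equal ✓ → Independent

Yes, independent


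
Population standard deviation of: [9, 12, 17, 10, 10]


Mean = 58/5
  (9-58/5)²=169/25
  (12-58/5)²=4/25
  (17-58/5)²=729/25
  (10-58/5)²=64/25
  (10-58/5)²=64/25
Σ(x-μ)² = 206/5
σ² = (206/5)/5 = 206/25

σ = √(206/25) ≈ 2.8705


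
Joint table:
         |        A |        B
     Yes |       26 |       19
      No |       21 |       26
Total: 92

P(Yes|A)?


P(Yes|A) = 26/(26+21) = 26/47

P = 26/47 ≈ 55.32%


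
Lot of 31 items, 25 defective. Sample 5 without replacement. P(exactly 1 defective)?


Hypergeometric: C(25,1)×C(6,4)/C(31,5)
= 25×15/169911 = 125/56637

P(X=1) = 125/56637 ≈ 0.22%


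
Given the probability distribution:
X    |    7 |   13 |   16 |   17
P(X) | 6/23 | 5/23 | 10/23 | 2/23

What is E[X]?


E[X] = Σ x·P(X=x)
= (7)×(6/23) + (13)×(5/23) + (16)×(10/23) + (17)×(2/23)
= 301/23

E[X] = 301/23


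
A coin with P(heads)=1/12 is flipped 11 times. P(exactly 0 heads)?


Binomial: P(X=0) = C(11,0)×p^0×(1-p)^11
= 1 × 1 × 285311670611/743008370688 = 285311670611/743008370688

P(X=0) = 285311670611/743008370688 ≈ 38.40%


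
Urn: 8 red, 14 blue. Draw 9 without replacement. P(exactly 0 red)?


Hypergeometric: C(8,0)×C(14,9)/C(22,9)
= 1×2002/497420 = 13/3230

P(X=0) = 13/3230 ≈ 0.40%


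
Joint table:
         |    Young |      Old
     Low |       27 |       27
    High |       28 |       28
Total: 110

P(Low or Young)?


P(Low∨Young) = P(Low) + P(Young) - P(Low∧Young)
= (54 + 55 - 27)/110 = 82/110 = 41/55

P = 41/55 ≈ 74.55%


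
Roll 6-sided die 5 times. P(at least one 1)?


P(no 1)^5 = (5/6)^5 = 3125/7776
P(≥1) = 1 - 3125/7776 = 4651/7776

P = 4651/7776 ≈ 59.81%


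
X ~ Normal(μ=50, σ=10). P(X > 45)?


z = (45-50)/10 = -0.5
P(X > 45) = 1 - P(Z ≤ -0.5) = 1 - 0.3085 = 0.6915

P(X > 45) ≈ 0.6915


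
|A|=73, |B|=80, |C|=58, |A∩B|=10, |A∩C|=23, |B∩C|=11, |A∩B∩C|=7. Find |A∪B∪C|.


|A∪B∪C| = 73+80+58-10-23-11+7 = 174

|A∪B∪C| = 174


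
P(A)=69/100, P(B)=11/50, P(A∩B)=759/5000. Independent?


P(A)×P(B) = 759/5000
P(A∩B) = 759/5000
Equal ✓ → Independent

Yes, independent


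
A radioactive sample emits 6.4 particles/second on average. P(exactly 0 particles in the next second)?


Poisson(λ=6.4): P(X=0) = e^(-λ)×λ^k/k!
= e^(-6.4) × 6.4^0 / 0!
≈ 0.001661557273 × 1 / 1 ≈ 0.001662

P(X=0) ≈ 0.001662 ≈ 0.17%


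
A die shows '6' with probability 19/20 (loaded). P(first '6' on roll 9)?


Geometric: P(X=9) = (1-p)^(k-1)×p = (1/20)^8×19/20 = 19/512000000000

P(X=9) = 19/512000000000 ≈ 0.00%


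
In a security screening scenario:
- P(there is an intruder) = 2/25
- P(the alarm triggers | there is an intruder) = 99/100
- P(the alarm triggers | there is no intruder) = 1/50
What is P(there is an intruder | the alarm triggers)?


Using Bayes' theorem:
P(A|B) = P(B|A)·P(A) / P(B)

P(the alarm triggers) = 99/100 × 2/25 + 1/50 × 23/25
= 99/1250 + 23/1250 = 61/625

P(there is an intruder|the alarm triggers) = (99/1250) / (61/625) = 99/122

P(there is an intruder|the alarm triggers) = 99/122 ≈ 81.15%


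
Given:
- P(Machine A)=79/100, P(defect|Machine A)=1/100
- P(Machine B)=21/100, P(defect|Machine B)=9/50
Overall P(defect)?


P(B) = Σ P(B|Aᵢ)×P(Aᵢ)
  1/100×79/100 = 79/10000
  9/50×21/100 = 189/5000
Sum = 457/10000

P(defect) = 457/10000 ≈ 4.57%


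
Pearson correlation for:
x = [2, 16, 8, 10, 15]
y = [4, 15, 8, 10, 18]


n=5, Σx=51, Σy=55, Σxy=682, Σx²=649, Σy²=729
r = (5×682 - 51×55)/√((5×649 - 51²)(5×729 - 55²))
= 605/√(644×620) = 605/√399280 ≈ 605/631.8861 ≈ 0.9575

r ≈ 0.9575


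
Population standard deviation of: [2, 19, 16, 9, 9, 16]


Mean = 71/6
  (2-71/6)²=3481/36
  (19-71/6)²=1849/36
  (16-71/6)²=625/36
  (9-71/6)²=289/36
  (9-71/6)²=289/36
  (16-71/6)²=625/36
Σ(x-μ)² = 1193/6
σ² = (1193/6)/6 = 1193/36

σ = √(1193/36) ≈ 5.7566


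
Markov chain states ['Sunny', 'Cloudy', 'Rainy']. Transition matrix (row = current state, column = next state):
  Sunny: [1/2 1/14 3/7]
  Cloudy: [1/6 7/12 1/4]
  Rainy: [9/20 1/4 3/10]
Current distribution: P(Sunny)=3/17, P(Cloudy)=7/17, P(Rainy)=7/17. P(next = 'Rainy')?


P(next=Rainy) = Σᵢ P(now=i)×P(i→Rainy)
= 3/17×3/7 + 7/17×1/4 + 7/17×3/10
= 9/119 + 7/68 + 21/170 = 719/2380

P = 719/2380 ≈ 0.3021


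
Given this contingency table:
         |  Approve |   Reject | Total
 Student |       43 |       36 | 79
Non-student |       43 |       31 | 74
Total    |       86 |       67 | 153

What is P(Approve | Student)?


P(Approve | Student) = 43/(43+36) = 43/79

P(Approve|Student) = 43/79 ≈ 54.43%


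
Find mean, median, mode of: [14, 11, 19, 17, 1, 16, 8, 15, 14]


Sorted: [1, 8, 11, 14, 14, 15, 16, 17, 19]
Mean = 115/9
Median = 14
Freq: {14: 2, 11: 1, 19: 1, 17: 1, 1: 1, 16: 1, 8: 1, 15: 1}
Mode: [14]

Mean=115/9, Median=14, Mode=14


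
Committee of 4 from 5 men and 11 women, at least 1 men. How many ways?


Count by #men:
  1M,3W: C(5,1)×C(11,3)=825
  2M,2W: C(5,2)×C(11,2)=550
  3M,1W: C(5,3)×C(11,1)=110
  4M,0W: C(5,4)×C(11,0)=5
Total = 1490

1490


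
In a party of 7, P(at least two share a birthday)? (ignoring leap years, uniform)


P(all different) = Π(365-i)/365 for i=0..6
= 0.943764
P(match) = 1 - 0.943764 = 0.056236

P ≈ 0.0562 ≈ 5.62%


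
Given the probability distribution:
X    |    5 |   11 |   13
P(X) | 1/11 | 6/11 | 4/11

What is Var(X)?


E[X] = 123/11
E[X²] = 1427/11
Var(X) = E[X²] - (E[X])² = 1427/11 - 15129/121 = 568/121

Var(X) = 568/121 ≈ 4.6942


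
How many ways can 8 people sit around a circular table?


Circular arrangements of 8 distinct objects: fix one position to break rotational symmetry.
(n-1)! = 7! = 5040

5040


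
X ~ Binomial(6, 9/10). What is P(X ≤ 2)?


P(X ≤ 2) = Σ P(X=i) for i=0..2
P(X=0) = 1/1000000
P(X=1) = 27/500000
P(X=2) = 243/200000
Sum = 127/100000

P(X ≤ 2) = 127/100000 ≈ 0.13%


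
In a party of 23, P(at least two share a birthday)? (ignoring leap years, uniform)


P(all different) = Π(365-i)/365 for i=0..22
= 0.492703
P(match) = 1 - 0.492703 = 0.507297

P ≈ 0.5073 ≈ 50.73%


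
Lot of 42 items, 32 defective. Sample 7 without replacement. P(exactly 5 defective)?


Hypergeometric: C(32,5)×C(10,2)/C(42,7)
= 201376×45/26978328 = 125860/374699

P(X=5) = 125860/374699 ≈ 33.59%


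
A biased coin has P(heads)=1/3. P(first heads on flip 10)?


Geometric: P(X=10) = (1-p)^(k-1)×p = (2/3)^9×1/3 = 512/59049

P(X=10) = 512/59049 ≈ 0.87%


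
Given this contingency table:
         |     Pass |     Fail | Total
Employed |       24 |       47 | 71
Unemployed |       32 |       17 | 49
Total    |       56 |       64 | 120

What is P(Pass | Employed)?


P(Pass | Employed) = 24/(24+47) = 24/71

P(Pass|Employed) = 24/71 ≈ 33.80%


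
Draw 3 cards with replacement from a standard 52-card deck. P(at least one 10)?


P(not a 10) = 48/52 = 12/13
P(none in 3 draws) = (12/13)^3 = 1728/2197
P(≥1 10) = 1 - 1728/2197 = 469/2197

P = 469/2197 ≈ 21.35%


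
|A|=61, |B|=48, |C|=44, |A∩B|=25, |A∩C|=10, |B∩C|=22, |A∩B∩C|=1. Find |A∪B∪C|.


|A∪B∪C| = 61+48+44-25-10-22+1 = 97

|A∪B∪C| = 97


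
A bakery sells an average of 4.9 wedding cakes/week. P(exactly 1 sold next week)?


Poisson(λ=4.9): P(X=1) = e^(-λ)×λ^k/k!
= e^(-4.9) × 4.9^1 / 1!
≈ 0.007446583071 × 4.9 / 1 ≈ 0.036488

P(X=1) ≈ 0.036488 ≈ 3.65%


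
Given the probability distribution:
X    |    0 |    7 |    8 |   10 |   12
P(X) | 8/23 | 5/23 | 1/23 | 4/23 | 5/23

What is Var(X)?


E[X] = 143/23
E[X²] = 1429/23
Var(X) = E[X²] - (E[X])² = 1429/23 - 20449/529 = 12418/529

Var(X) = 12418/529 ≈ 23.4745


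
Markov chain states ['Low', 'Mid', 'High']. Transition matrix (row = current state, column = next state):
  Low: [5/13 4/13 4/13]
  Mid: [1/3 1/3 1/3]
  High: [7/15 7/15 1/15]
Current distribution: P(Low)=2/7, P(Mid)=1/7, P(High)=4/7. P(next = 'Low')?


P(next=Low) = Σᵢ P(now=i)×P(i→Low)
= 2/7×5/13 + 1/7×1/3 + 4/7×7/15
= 10/91 + 1/21 + 4/15 = 193/455

P = 193/455 ≈ 0.4242


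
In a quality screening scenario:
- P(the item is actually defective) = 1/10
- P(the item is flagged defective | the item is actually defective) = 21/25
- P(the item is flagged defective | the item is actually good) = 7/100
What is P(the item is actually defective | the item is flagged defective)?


Using Bayes' theorem:
P(A|B) = P(B|A)·P(A) / P(B)

P(the item is flagged defective) = 21/25 × 1/10 + 7/100 × 9/10
= 21/250 + 63/1000 = 147/1000

P(the item is actually defective|the item is flagged defective) = (21/250) / (147/1000) = 4/7

P(the item is actually defective|the item is flagged defective) = 4/7 ≈ 57.14%


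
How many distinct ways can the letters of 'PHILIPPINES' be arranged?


Letters: 11, freq: {'P': 3, 'H': 1, 'I': 3, 'L': 1, 'N': 1, 'E': 1, 'S': 1}
11!/(3!×1!×3!×1!×1!×1!×1!) = 39916800/36 = 1108800

1108800


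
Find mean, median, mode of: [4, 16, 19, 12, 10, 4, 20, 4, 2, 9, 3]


Sorted: [2, 3, 4, 4, 4, 9, 10, 12, 16, 19, 20]
Mean = 103/11
Median = 9
Freq: {4: 3, 16: 1, 19: 1, 12: 1, 10: 1, 20: 1, 2: 1, 9: 1, 3: 1}
Mode: [4]

Mean=103/11, Median=9, Mode=4


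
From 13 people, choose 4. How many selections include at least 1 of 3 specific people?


Complement: C(13,4) - C(10,4) = 715 - 210 = 505

505


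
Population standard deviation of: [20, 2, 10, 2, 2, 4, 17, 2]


Mean = 59/8
  (20-59/8)²=10201/64
  (2-59/8)²=1849/64
  (10-59/8)²=441/64
  (2-59/8)²=1849/64
  (2-59/8)²=1849/64
  (4-59/8)²=729/64
  (17-59/8)²=5929/64
  (2-59/8)²=1849/64
Σ(x-μ)² = 3087/8
σ² = (3087/8)/8 = 3087/64

σ = √(3087/64) ≈ 6.9451


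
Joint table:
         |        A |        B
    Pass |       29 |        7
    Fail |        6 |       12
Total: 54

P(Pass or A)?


P(Pass∨A) = P(Pass) + P(A) - P(Pass∧A)
= (36 + 35 - 29)/54 = 42/54 = 7/9

P = 7/9 ≈ 77.78%


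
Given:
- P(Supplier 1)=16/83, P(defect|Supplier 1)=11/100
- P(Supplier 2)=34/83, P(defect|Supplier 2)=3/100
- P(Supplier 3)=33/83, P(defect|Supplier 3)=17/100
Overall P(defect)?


P(B) = Σ P(B|Aᵢ)×P(Aᵢ)
  11/100×16/83 = 44/2075
  3/100×34/83 = 51/4150
  17/100×33/83 = 561/8300
Sum = 839/8300

P(defect) = 839/8300 ≈ 10.11%


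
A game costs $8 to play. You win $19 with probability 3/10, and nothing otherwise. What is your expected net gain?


E[gain] = (19-8)×3/10 + (-8)×7/10
= 33/10 - 28/5 = -23/10

Expected net gain = $-23/10 ≈ $-2.30


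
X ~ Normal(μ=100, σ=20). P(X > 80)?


z = (80-100)/20 = -1.0
P(X > 80) = 1 - P(Z ≤ -1.0) = 1 - 0.1587 = 0.8413

P(X > 80) ≈ 0.8413


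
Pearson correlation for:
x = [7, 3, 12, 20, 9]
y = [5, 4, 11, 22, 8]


n=5, Σx=51, Σy=50, Σxy=691, Σx²=683, Σy²=710
r = (5×691 - 51×50)/√((5×683 - 51²)(5×710 - 50²))
= 905/√(814×1050) = 905/√854700 ≈ 905/924.4999 ≈ 0.9789

r ≈ 0.9789


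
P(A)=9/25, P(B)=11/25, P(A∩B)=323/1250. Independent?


P(A)×P(B) = 99/625
P(A∩B) = 323/1250
Not equal → NOT independent

No, not independent


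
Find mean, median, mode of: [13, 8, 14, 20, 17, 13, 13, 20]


Sorted: [8, 13, 13, 13, 14, 17, 20, 20]
Mean = 118/8 = 59/4
Median = 27/2
Freq: {13: 3, 8: 1, 14: 1, 20: 2, 17: 1}
Mode: [13]

Mean=59/4, Median=27/2, Mode=13


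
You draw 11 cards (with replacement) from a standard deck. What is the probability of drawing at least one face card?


P(not a face card) = 40/52 = 10/13
P(none in 11 draws) = (10/13)^11 = 100000000000/1792160394037
P(≥1 face card) = 1 - 100000000000/1792160394037 = 1692160394037/1792160394037

P = 1692160394037/1792160394037 ≈ 94.42%


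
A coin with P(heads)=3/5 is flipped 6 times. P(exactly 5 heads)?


Binomial: P(X=5) = C(6,5)×p^5×(1-p)^1
= 6 × 243/3125 × 2/5 = 2916/15625

P(X=5) = 2916/15625 ≈ 18.66%


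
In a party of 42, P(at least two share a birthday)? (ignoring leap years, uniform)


P(all different) = Π(365-i)/365 for i=0..41
= 0.085970
P(match) = 1 - 0.085970 = 0.914030

P ≈ 0.9140 ≈ 91.40%


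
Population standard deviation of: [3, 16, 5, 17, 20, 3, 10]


Mean = 74/7
  (3-74/7)²=2809/49
  (16-74/7)²=1444/49
  (5-74/7)²=1521/49
  (17-74/7)²=2025/49
  (20-74/7)²=4356/49
  (3-74/7)²=2809/49
  (10-74/7)²=16/49
Σ(x-μ)² = 2140/7
σ² = (2140/7)/7 = 2140/49

σ = √(2140/49) ≈ 6.6086


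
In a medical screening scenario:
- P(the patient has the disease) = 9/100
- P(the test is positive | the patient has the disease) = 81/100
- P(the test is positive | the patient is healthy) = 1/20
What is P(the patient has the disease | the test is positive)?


Using Bayes' theorem:
P(A|B) = P(B|A)·P(A) / P(B)

P(the test is positive) = 81/100 × 9/100 + 1/20 × 91/100
= 729/10000 + 91/2000 = 74/625

P(the patient has the disease|the test is positive) = (729/10000) / (74/625) = 729/1184

P(the patient has the disease|the test is positive) = 729/1184 ≈ 61.57%


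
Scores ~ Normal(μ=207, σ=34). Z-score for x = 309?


z = (x - μ)/σ = (309 - 207)/34 = 3.0

z = 3.0


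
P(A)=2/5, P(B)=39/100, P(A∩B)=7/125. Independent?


P(A)×P(B) = 39/250
P(A∩B) = 7/125
Not equal → NOT independent

No, not independent


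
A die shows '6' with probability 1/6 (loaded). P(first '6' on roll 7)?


Geometric: P(X=7) = (1-p)^(k-1)×p = (5/6)^6×1/6 = 15625/279936

P(X=7) = 15625/279936 ≈ 5.58%


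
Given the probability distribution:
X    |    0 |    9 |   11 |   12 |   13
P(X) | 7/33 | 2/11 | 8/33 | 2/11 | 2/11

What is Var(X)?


E[X] = 292/33
E[X²] = 3332/33
Var(X) = E[X²] - (E[X])² = 3332/33 - 85264/1089 = 24692/1089

Var(X) = 24692/1089 ≈ 22.6740


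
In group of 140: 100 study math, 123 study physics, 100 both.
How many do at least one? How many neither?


|A∪B| = 100+123-100 = 123
Neither = 140-123 = 17

At least one: 123; Neither: 17


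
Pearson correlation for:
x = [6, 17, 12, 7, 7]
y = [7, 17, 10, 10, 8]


n=5, Σx=49, Σy=52, Σxy=577, Σx²=567, Σy²=602
r = (5×577 - 49×52)/√((5×567 - 49²)(5×602 - 52²))
= 337/√(434×306) = 337/√132804 ≈ 337/364.4228 ≈ 0.9247

r ≈ 0.9247


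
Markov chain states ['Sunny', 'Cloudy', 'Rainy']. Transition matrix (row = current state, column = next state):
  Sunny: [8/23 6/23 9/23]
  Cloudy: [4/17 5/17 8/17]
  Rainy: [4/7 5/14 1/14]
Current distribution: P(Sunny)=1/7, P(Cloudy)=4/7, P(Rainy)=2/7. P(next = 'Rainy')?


P(next=Rainy) = Σᵢ P(now=i)×P(i→Rainy)
= 1/7×9/23 + 4/7×8/17 + 2/7×1/14
= 9/161 + 32/119 + 1/49 = 6614/19159

P = 6614/19159 ≈ 0.3452


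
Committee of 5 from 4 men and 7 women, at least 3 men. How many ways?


Count by #men:
  3M,2W: C(4,3)×C(7,2)=84
  4M,1W: C(4,4)×C(7,1)=7
Total = 91

91


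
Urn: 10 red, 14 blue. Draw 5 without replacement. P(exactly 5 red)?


Hypergeometric: C(10,5)×C(14,0)/C(24,5)
= 252×1/42504 = 3/506

P(X=5) = 3/506 ≈ 0.59%


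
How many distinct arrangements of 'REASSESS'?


Letters: 8, freq: {'R': 1, 'E': 2, 'A': 1, 'S': 4}
8!/(1!×2!×1!×4!) = 40320/48 = 840

840


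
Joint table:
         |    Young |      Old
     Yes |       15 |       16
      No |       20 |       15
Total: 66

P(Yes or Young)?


P(Yes∨Young) = P(Yes) + P(Young) - P(Yes∧Young)
= (31 + 35 - 15)/66 = 51/66 = 17/22

P = 17/22 ≈ 77.27%


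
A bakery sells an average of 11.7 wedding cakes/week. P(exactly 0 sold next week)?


Poisson(λ=11.7): P(X=0) = e^(-λ)×λ^k/k!
= e^(-11.7) × 11.7^0 / 0!
≈ 8.293819161e-06 × 1 / 1 ≈ 0.000008

P(X=0) ≈ 0.000008 ≈ 0.00%


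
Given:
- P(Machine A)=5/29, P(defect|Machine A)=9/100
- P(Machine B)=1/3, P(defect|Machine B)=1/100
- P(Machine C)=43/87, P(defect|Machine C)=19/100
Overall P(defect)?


P(B) = Σ P(B|Aᵢ)×P(Aᵢ)
  9/100×5/29 = 9/580
  1/100×1/3 = 1/300
  19/100×43/87 = 817/8700
Sum = 327/2900

P(defect) = 327/2900 ≈ 11.28%


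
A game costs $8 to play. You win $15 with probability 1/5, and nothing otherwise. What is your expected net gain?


E[gain] = (15-8)×1/5 + (-8)×4/5
= 7/5 - 32/5 = -5

Expected net gain = $-5 ≈ $-5.00


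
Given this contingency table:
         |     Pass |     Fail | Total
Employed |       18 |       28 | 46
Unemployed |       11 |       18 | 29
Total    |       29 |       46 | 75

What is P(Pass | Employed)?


P(Pass | Employed) = 18/(18+28) = 18/46 = 9/23

P(Pass|Employed) = 9/23 ≈ 39.13%


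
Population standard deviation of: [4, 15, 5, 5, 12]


Mean = 41/5
  (4-41/5)²=441/25
  (15-41/5)²=1156/25
  (5-41/5)²=256/25
  (5-41/5)²=256/25
  (12-41/5)²=361/25
Σ(x-μ)² = 494/5
σ² = (494/5)/5 = 494/25

σ = √(494/25) ≈ 4.4452


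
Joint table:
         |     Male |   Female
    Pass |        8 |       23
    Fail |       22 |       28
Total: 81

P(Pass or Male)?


P(Pass∨Male) = P(Pass) + P(Male) - P(Pass∧Male)
= (31 + 30 - 8)/81 = 53/81

P = 53/81 ≈ 65.43%


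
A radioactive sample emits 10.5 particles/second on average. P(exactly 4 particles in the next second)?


Poisson(λ=10.5): P(X=4) = e^(-λ)×λ^k/k!
= e^(-10.5) × 10.5^4 / 4!
≈ 2.753644935e-05 × 12155.0625 / 24 ≈ 0.013946

P(X=4) ≈ 0.013946 ≈ 1.39%


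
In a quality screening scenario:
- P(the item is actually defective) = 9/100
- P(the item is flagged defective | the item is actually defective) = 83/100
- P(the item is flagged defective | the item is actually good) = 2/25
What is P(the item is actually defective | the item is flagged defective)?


Using Bayes' theorem:
P(A|B) = P(B|A)·P(A) / P(B)

P(the item is flagged defective) = 83/100 × 9/100 + 2/25 × 91/100
= 747/10000 + 91/1250 = 59/400

P(the item is actually defective|the item is flagged defective) = (747/10000) / (59/400) = 747/1475

P(the item is actually defective|the item is flagged defective) = 747/1475 ≈ 50.64%


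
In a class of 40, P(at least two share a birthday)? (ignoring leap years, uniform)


P(all different) = Π(365-i)/365 for i=0..39
= 0.108768
P(match) = 1 - 0.108768 = 0.891232

P ≈ 0.8912 ≈ 89.12%


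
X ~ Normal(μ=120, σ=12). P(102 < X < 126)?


z₁=(102-120)/12=-1.5, z₂=(126-120)/12=0.5
P = Φ(0.5) - Φ(-1.5) = 0.691462 - 0.066807 = 0.624655 ≈ 0.6247

P(102 < X < 126) ≈ 0.6247


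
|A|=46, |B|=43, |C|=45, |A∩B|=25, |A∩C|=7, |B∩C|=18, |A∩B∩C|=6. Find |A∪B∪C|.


|A∪B∪C| = 46+43+45-25-7-18+6 = 90

|A∪B∪C| = 90


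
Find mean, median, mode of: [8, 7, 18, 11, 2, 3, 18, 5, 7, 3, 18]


Sorted: [2, 3, 3, 5, 7, 7, 8, 11, 18, 18, 18]
Mean = 100/11
Median = 7
Freq: {8: 1, 7: 2, 18: 3, 11: 1, 2: 1, 3: 2, 5: 1}
Mode: [18]

Mean=100/11, Median=7, Mode=18


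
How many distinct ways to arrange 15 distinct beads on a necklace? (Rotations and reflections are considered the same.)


Free circular arrangements: rotations and reflections both identified.
(n-1)!/2 = 14!/2 = 87178291200/2 = 43589145600

43589145600


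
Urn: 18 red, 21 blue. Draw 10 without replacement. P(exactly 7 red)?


Hypergeometric: C(18,7)×C(21,3)/C(39,10)
= 31824×1330/635745396 = 840/12617

P(X=7) = 840/12617 ≈ 6.66%


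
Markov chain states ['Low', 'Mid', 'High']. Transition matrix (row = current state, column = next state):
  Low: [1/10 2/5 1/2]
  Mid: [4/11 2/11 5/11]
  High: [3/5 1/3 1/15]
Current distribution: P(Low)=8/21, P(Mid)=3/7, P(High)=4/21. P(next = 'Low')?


P(next=Low) = Σᵢ P(now=i)×P(i→Low)
= 8/21×1/10 + 3/7×4/11 + 4/21×3/5
= 4/105 + 12/77 + 4/35 = 356/1155

P = 356/1155 ≈ 0.3082


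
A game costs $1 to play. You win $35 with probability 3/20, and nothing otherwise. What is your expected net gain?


E[gain] = (35-1)×3/20 + (-1)×17/20
= 51/10 - 17/20 = 17/4

Expected net gain = $17/4 ≈ $4.25


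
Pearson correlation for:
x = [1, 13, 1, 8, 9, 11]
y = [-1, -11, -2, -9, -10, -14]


n=6, Σx=43, Σy=-47, Σxy=-462, Σx²=437, Σy²=503
r = (6×(-462) - 43×(-47))/√((6×437 - 43²)(6×503 - (-47)²))
= -751/√(773×809) = -751/√625357 ≈ -751/790.7952 ≈ -0.9497

r ≈ -0.9497


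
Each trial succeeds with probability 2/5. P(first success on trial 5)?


Geometric: P(X=5) = (1-p)^(k-1)×p = (3/5)^4×2/5 = 162/3125

P(X=5) = 162/3125 ≈ 5.18%
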